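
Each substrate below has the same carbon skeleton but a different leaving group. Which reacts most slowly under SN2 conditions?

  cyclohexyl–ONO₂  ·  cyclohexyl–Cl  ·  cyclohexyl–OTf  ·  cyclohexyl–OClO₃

Identical carbon frameworks mean the comparison reduces to leaving-group quality.
Rank by basicity of the departing species: weakest base leaves most easily.
cyclohexyl–OTf loses OTf⁻: pKₐ(CF₃SO₃H (triflic acid)) ≈ -14
cyclohexyl–OClO₃ loses ClO₄⁻: pKₐ(HClO₄) ≈ -10
cyclohexyl–Cl loses Cl⁻: pKₐ(HCl) ≈ -7
cyclohexyl–ONO₂ loses NO₃⁻: pKₐ(HNO₃) ≈ -1.3

cyclohexyl–ONO₂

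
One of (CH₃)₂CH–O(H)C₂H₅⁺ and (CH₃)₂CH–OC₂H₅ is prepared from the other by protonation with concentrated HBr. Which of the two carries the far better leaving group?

From (CH₃)₂CH–OC₂H₅ the departing group would be CH₃CH₂O⁻ (pKₐ(CH₃CH₂OH) ≈ 16). Strong base; alkoxides do not leave unassisted.
From (CH₃)₂CH–O(H)C₂H₅⁺ the leaving group is R'OH (pKₐ(R'OH₂⁺) ≈ -2.4). Neutral; leaves from a protonated ether (an oxonium ion, R–O(H)R'⁺).
Protonation with concentrated HBr works by allowing neutral ethanol, rather than ethoxide, to depart, making (CH₃)₂CH–O(H)C₂H₅⁺ enormously more reactive.

(CH₃)₂CH–O(H)C₂H₅⁺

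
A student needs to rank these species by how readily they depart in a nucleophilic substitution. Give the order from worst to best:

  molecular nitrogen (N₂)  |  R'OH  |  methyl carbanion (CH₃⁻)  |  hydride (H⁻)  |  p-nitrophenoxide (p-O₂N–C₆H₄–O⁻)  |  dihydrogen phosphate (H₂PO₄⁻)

Rank by basicity of the departing species: weakest base leaves most easily.
molecular nitrogen (N₂): no meaningful conjugate acid; N₂ departs as an exceptionally stable neutral molecule
R'OH: pKₐ(R'OH₂⁺) ≈ -2.4
dihydrogen phosphate (H₂PO₄⁻): pKₐ(H₃PO₄) ≈ 2.1
p-nitrophenoxide (p-O₂N–C₆H₄–O⁻): pKₐ(p-nitrophenol) ≈ 7.2
hydride (H⁻): pKₐ(H₂) ≈ 36
methyl carbanion (CH₃⁻): pKₐ(CH₄) ≈ 48
Reversing gives the worst-to-best order requested.

methyl carbanion (CH₃⁻) < hydride (H⁻) < p-nitrophenoxide (p-O₂N–C₆H₄–O⁻) < dihydrogen phosphate (H₂PO₄⁻) < R'OH < molecular nitrogen (N₂)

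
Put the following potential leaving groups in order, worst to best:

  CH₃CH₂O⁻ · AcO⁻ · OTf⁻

CH₃CH₂O⁻ < AcO⁻ < OTf⁻

Leaving-group ability tracks the stability of the departed species; conjugate-acid pKₐ is the usual yardstick (lower pKₐ → better LG).
OTf⁻: pKₐ(CF₃SO₃H (triflic acid)) ≈ -14
AcO⁻: pKₐ(CH₃COOH) ≈ 4.8
CH₃CH₂O⁻: pKₐ(CH₃CH₂OH) ≈ 16
The question asks for worst first, so the sequence is read in increasing leaving-group ability.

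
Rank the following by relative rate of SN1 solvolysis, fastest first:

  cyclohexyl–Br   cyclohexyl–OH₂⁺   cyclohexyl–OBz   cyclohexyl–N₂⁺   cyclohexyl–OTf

Same R in every case — rank the leaving groups.
A good leaving group is a weak base: the lower the pKₐ of its conjugate acid, the more readily it departs.
cyclohexyl–N₂⁺ loses N₂: no meaningful conjugate acid; N₂ departs as an exceptionally stable neutral molecule
cyclohexyl–OTf loses OTf⁻: pKₐ(CF₃SO₃H (triflic acid)) ≈ -14
cyclohexyl–Br loses Br⁻: pKₐ(HBr) ≈ -9
cyclohexyl–OH₂⁺ loses H₂O: pKₐ(H₃O⁺) ≈ -1.7
cyclohexyl–OBz loses PhCOO⁻: pKₐ(C₆H₅COOH) ≈ 4.2

cyclohexyl–N₂⁺ > cyclohexyl–OTf > cyclohexyl–Br > cyclohexyl–OH₂⁺ > cyclohexyl–OBz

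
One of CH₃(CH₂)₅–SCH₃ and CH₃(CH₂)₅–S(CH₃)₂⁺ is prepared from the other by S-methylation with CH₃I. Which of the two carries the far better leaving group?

CH₃(CH₂)₅–S(CH₃)₂⁺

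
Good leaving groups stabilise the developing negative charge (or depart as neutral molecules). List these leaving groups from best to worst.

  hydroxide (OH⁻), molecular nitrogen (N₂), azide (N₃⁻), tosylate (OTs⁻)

Rank by basicity of the departing species: weakest base leaves most easily.
molecular nitrogen (N₂): no meaningful conjugate acid; N₂ departs as an exceptionally stable neutral molecule
tosylate (OTs⁻): pKₐ(p-CH₃C₆H₄SO₃H (TsOH)) ≈ -2.8
azide (N₃⁻): pKₐ(HN₃) ≈ 4.7
hydroxide (OH⁻): pKₐ(H₂O) ≈ 15.7

molecular nitrogen (N₂) > tosylate (OTs⁻) > azide (N₃⁻) > hydroxide (OH⁻)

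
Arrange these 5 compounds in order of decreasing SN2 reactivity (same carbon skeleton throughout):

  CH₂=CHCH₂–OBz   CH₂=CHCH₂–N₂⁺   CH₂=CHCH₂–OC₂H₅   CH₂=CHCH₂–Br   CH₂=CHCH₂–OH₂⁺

Same R in every case — rank the leaving groups.
The more stable X⁻ (or X) is on its own — i.e. the weaker a base it is — the better a leaving group it makes.
CH₂=CHCH₂–N₂⁺ loses N₂: no meaningful conjugate acid; N₂ departs as an exceptionally stable neutral molecule
CH₂=CHCH₂–Br loses Br⁻: pKₐ(HBr) ≈ -9
CH₂=CHCH₂–OH₂⁺ loses H₂O: pKₐ(H₃O⁺) ≈ -1.7
CH₂=CHCH₂–OBz loses PhCOO⁻: pKₐ(C₆H₅COOH) ≈ 4.2
CH₂=CHCH₂–OC₂H₅ loses CH₃CH₂O⁻: pKₐ(CH₃CH₂OH) ≈ 16

CH₂=CHCH₂–N₂⁺ > CH₂=CHCH₂–Br > CH₂=CHCH₂–OH₂⁺ > CH₂=CHCH₂–OBz > CH₂=CHCH₂–OC₂H₅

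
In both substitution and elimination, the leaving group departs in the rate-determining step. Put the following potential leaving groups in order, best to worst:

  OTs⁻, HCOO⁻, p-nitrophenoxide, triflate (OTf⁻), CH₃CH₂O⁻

triflate (OTf⁻) > OTs⁻ > HCOO⁻ > p-nitrophenoxide > CH₃CH₂O⁻

The more stable X⁻ (or X) is on its own — i.e. the weaker a base it is — the better a leaving group it makes.
triflate (OTf⁻): pKₐ(CF₃SO₃H (triflic acid)) ≈ -14
OTs⁻: pKₐ(p-CH₃C₆H₄SO₃H (TsOH)) ≈ -2.8
HCOO⁻: pKₐ(HCOOH) ≈ 3.8
p-nitrophenoxide: pKₐ(p-nitrophenol) ≈ 7.2
CH₃CH₂O⁻: pKₐ(CH₃CH₂OH) ≈ 16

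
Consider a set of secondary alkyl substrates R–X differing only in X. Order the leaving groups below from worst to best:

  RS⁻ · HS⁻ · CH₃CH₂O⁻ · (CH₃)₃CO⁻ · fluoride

fluoride: pKₐ(HF) ≈ 3.2
HS⁻: pKₐ(H₂S) ≈ 7
RS⁻: pKₐ(RSH (a thiol)) ≈ 10.5
CH₃CH₂O⁻: pKₐ(CH₃CH₂OH) ≈ 16
(CH₃)₃CO⁻: pKₐ(t-BuOH) ≈ 18
Reversing gives the worst-to-best order requested.

(CH₃)₃CO⁻ < CH₃CH₂O⁻ < RS⁻ < HS⁻ < fluoride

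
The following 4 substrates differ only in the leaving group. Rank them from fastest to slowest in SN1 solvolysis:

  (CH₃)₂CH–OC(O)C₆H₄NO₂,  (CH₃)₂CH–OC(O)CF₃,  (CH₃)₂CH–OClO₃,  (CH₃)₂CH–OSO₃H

(CH₃)₂CH–OClO₃ > (CH₃)₂CH–OSO₃H > (CH₃)₂CH–OC(O)CF₃ > (CH₃)₂CH–OC(O)C₆H₄NO₂

Same R in every case — rank the leaving groups.
A good leaving group is a weak base: the lower the pKₐ of its conjugate acid, the more readily it departs.
(CH₃)₂CH–OClO₃ loses ClO₄⁻: pKₐ(HClO₄) ≈ -10
(CH₃)₂CH–OSO₃H loses HSO₄⁻: pKₐ(H₂SO₄) ≈ -3
(CH₃)₂CH–OC(O)CF₃ loses CF₃COO⁻: pKₐ(CF₃COOH) ≈ 0.2
(CH₃)₂CH–OC(O)C₆H₄NO₂ loses p-O₂N–C₆H₄–COO⁻: pKₐ(p-nitrobenzoic acid) ≈ 3.4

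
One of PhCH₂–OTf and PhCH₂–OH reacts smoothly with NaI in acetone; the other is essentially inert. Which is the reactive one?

PhCH₂–OTf

From PhCH₂–OH the departing group would be OH⁻ (pKₐ(H₂O) ≈ 15.7). Strong base; essentially never leaves without prior activation.
From PhCH₂–OTf the leaving group is OTf⁻ (pKₐ(CF₃SO₃H (triflic acid)) ≈ -14). Charge spread over three oxygens and a CF₃ group; the premier leaving group in synthesis.
(In practice PhCH₂–OTf is made from PhCH₂–OH by treatment with Tf₂O / 2,6-lutidine, converting the hydroxyl into a triflate.)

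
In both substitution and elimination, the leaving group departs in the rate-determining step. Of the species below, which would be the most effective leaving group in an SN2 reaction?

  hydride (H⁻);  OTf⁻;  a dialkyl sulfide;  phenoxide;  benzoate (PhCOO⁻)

Rank by basicity of the departing species: weakest base leaves most easily.
OTf⁻: pKₐ(CF₃SO₃H (triflic acid)) ≈ -14
a dialkyl sulfide: pKₐ(R'₂SH⁺) ≈ -7
benzoate (PhCOO⁻): pKₐ(C₆H₅COOH) ≈ 4.2
phenoxide: pKₐ(C₆H₅OH (phenol)) ≈ 10
hydride (H⁻): pKₐ(H₂) ≈ 36

OTf⁻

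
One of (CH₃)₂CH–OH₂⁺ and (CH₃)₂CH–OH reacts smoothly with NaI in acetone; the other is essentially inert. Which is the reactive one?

(CH₃)₂CH–OH₂⁺

From (CH₃)₂CH–OH the departing group would be OH⁻ (pKₐ(H₂O) ≈ 15.7). Strong base; essentially never leaves without prior activation.
From (CH₃)₂CH–OH₂⁺ the leaving group is H₂O (pKₐ(H₃O⁺) ≈ -1.7). Neutral; leaves from a protonated alcohol (R–OH₂⁺).
(In practice (CH₃)₂CH–OH₂⁺ is made from (CH₃)₂CH–OH by protonation with strong acid, converting the leaving group from hydroxide to neutral water.)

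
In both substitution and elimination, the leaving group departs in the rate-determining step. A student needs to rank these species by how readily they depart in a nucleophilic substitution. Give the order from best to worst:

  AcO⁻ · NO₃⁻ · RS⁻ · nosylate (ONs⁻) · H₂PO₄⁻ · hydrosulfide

Leaving-group ability tracks the stability of the departed species; conjugate-acid pKₐ is the usual yardstick (lower pKₐ → better LG).
nosylate (ONs⁻): pKₐ(p-O₂NC₆H₄SO₃H) ≈ -3.5
NO₃⁻: pKₐ(HNO₃) ≈ -1.3
H₂PO₄⁻: pKₐ(H₃PO₄) ≈ 2.1
AcO⁻: pKₐ(CH₃COOH) ≈ 4.8
hydrosulfide: pKₐ(H₂S) ≈ 7
RS⁻: pKₐ(RSH (a thiol)) ≈ 10.5

nosylate (ONs⁻) > NO₃⁻ > H₂PO₄⁻ > AcO⁻ > hydrosulfide > RS⁻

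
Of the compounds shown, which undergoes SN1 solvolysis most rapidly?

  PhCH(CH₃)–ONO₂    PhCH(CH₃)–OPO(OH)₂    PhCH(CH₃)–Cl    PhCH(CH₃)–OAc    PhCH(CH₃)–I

PhCH(CH₃)–I

The skeletons are identical, so relative rate is governed entirely by leaving-group ability.
Rank by basicity of the departing species: weakest base leaves most easily.
PhCH(CH₃)–I loses I⁻: pKₐ(HI) ≈ -10
PhCH(CH₃)–Cl loses Cl⁻: pKₐ(HCl) ≈ -7
PhCH(CH₃)–ONO₂ loses NO₃⁻: pKₐ(HNO₃) ≈ -1.3
PhCH(CH₃)–OPO(OH)₂ loses H₂PO₄⁻: pKₐ(H₃PO₄) ≈ 2.1
PhCH(CH₃)–OAc loses AcO⁻: pKₐ(CH₃COOH) ≈ 4.8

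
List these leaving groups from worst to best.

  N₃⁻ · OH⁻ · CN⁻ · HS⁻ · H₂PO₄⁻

OH⁻ < CN⁻ < HS⁻ < N₃⁻ < H₂PO₄⁻

Leaving-group ability tracks the stability of the departed species; conjugate-acid pKₐ is the usual yardstick (lower pKₐ → better LG).
H₂PO₄⁻: pKₐ(H₃PO₄) ≈ 2.1
N₃⁻: pKₐ(HN₃) ≈ 4.7
HS⁻: pKₐ(H₂S) ≈ 7
CN⁻: pKₐ(HCN) ≈ 9.2
OH⁻: pKₐ(H₂O) ≈ 15.7
Listed from poorest to best leaving group as asked.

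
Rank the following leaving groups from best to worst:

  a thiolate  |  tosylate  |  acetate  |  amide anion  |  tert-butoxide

Leaving-group ability tracks the stability of the departed species; conjugate-acid pKₐ is the usual yardstick (lower pKₐ → better LG).
tosylate: pKₐ(p-CH₃C₆H₄SO₃H (TsOH)) ≈ -2.8
acetate: pKₐ(CH₃COOH) ≈ 4.8
a thiolate: pKₐ(RSH (a thiol)) ≈ 10.5 — moderately basic; rarely leaves without activation
tert-butoxide: pKₐ(t-BuOH) ≈ 18 — bulky, strongly basic alkoxide
amide anion: pKₐ(NH₃) ≈ 38 — extremely strong base; never a leaving group

tosylate > acetate > a thiolate > tert-butoxide > amide anion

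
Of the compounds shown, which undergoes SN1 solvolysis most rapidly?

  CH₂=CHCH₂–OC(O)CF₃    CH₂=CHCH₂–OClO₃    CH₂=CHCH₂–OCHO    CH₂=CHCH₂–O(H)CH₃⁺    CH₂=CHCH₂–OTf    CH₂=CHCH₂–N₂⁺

Identical carbon frameworks mean the comparison reduces to leaving-group quality.
A good leaving group is a weak base: the lower the pKₐ of its conjugate acid, the more readily it departs.
CH₂=CHCH₂–N₂⁺ loses N₂: no meaningful conjugate acid; N₂ departs as an exceptionally stable neutral molecule
CH₂=CHCH₂–OTf loses OTf⁻: pKₐ(CF₃SO₃H (triflic acid)) ≈ -14
CH₂=CHCH₂–OClO₃ loses ClO₄⁻: pKₐ(HClO₄) ≈ -10
CH₂=CHCH₂–O(H)CH₃⁺ loses R'OH: pKₐ(R'OH₂⁺) ≈ -2.4
CH₂=CHCH₂–OC(O)CF₃ loses CF₃COO⁻: pKₐ(CF₃COOH) ≈ 0.2
CH₂=CHCH₂–OCHO loses HCOO⁻: pKₐ(HCOOH) ≈ 3.8

CH₂=CHCH₂–N₂⁺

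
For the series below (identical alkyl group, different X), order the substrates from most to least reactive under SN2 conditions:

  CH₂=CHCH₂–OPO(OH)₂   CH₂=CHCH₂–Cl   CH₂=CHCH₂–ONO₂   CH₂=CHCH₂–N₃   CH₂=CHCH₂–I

The skeletons are identical, so relative rate is governed entirely by leaving-group ability.
Rank by basicity of the departing species: weakest base leaves most easily.
CH₂=CHCH₂–I loses I⁻: pKₐ(HI) ≈ -10
CH₂=CHCH₂–Cl loses Cl⁻: pKₐ(HCl) ≈ -7
CH₂=CHCH₂–ONO₂ loses NO₃⁻: pKₐ(HNO₃) ≈ -1.3
CH₂=CHCH₂–OPO(OH)₂ loses H₂PO₄⁻: pKₐ(H₃PO₄) ≈ 2.1
CH₂=CHCH₂–N₃ loses N₃⁻: pKₐ(HN₃) ≈ 4.7

CH₂=CHCH₂–I > CH₂=CHCH₂–Cl > CH₂=CHCH₂–ONO₂ > CH₂=CHCH₂–OPO(OH)₂ > CH₂=CHCH₂–N₃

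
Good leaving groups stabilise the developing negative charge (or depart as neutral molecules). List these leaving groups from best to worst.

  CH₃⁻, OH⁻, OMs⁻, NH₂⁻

OMs⁻ > OH⁻ > NH₂⁻ > CH₃⁻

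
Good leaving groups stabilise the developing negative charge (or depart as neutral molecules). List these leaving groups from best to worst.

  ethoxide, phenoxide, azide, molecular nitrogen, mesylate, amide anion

molecular nitrogen: no meaningful conjugate acid; N₂ departs as an exceptionally stable neutral molecule
mesylate: pKₐ(CH₃SO₃H (MsOH)) ≈ -1.9 — resonance-delocalised alkanesulfonate
azide: pKₐ(HN₃) ≈ 4.7 — linear, resonance-stabilised
phenoxide: pKₐ(C₆H₅OH (phenol)) ≈ 10 — resonance into the ring helps, but still a poor LG
ethoxide: pKₐ(CH₃CH₂OH) ≈ 16 — strong base; alkoxides do not leave unassisted
amide anion: pKₐ(NH₃) ≈ 38 — extremely strong base; never a leaving group

molecular nitrogen > mesylate > azide > phenoxide > ethoxide > amide anion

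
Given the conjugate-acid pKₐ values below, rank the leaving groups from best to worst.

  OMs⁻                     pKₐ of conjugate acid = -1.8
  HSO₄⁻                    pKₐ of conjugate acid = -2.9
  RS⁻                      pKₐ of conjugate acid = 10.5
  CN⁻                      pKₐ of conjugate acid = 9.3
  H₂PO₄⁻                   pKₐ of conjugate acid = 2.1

HSO₄⁻ > OMs⁻ > H₂PO₄⁻ > CN⁻ > RS⁻

Lower conjugate-acid pKₐ ⇒ weaker base ⇒ better leaving group.
Sorting by the given values: HSO₄⁻ (-2.9), OMs⁻ (-1.8), H₂PO₄⁻ (2.1), CN⁻ (9.3), RS⁻ (10.5).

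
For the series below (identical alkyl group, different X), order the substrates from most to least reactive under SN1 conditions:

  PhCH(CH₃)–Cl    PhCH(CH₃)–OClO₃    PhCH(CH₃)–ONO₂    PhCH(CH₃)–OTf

The skeletons are identical, so relative rate is governed entirely by leaving-group ability.
The more stable X⁻ (or X) is on its own — i.e. the weaker a base it is — the better a leaving group it makes.
PhCH(CH₃)–OTf loses OTf⁻: pKₐ(CF₃SO₃H (triflic acid)) ≈ -14
PhCH(CH₃)–OClO₃ loses ClO₄⁻: pKₐ(HClO₄) ≈ -10
PhCH(CH₃)–Cl loses Cl⁻: pKₐ(HCl) ≈ -7
PhCH(CH₃)–ONO₂ loses NO₃⁻: pKₐ(HNO₃) ≈ -1.3

PhCH(CH₃)–OTf > PhCH(CH₃)–OClO₃ > PhCH(CH₃)–Cl > PhCH(CH₃)–ONO₂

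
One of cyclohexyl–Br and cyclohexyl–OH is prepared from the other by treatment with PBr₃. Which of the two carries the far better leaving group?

From cyclohexyl–OH the departing group would be OH⁻ (pKₐ(H₂O) ≈ 15.7). Strong base; essentially never leaves without prior activation.
From cyclohexyl–Br the leaving group is Br⁻ (pKₐ(HBr) ≈ -9). Weak base; good leaving group.
Treatment with PBr₃ works by replacing the hydroxyl with bromide, making cyclohexyl–Br enormously more reactive.

cyclohexyl–Br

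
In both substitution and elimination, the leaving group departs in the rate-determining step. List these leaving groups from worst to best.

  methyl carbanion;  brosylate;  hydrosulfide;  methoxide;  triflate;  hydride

Rank by basicity of the departing species: weakest base leaves most easily.
triflate: pKₐ(CF₃SO₃H (triflic acid)) ≈ -14
brosylate: pKₐ(p-BrC₆H₄SO₃H) ≈ -2.8
hydrosulfide: pKₐ(H₂S) ≈ 7
methoxide: pKₐ(CH₃OH) ≈ 15.5
hydride: pKₐ(H₂) ≈ 36
methyl carbanion: pKₐ(CH₄) ≈ 48
Listed from poorest to best leaving group as asked.

methyl carbanion < hydride < methoxide < hydrosulfide < brosylate < triflate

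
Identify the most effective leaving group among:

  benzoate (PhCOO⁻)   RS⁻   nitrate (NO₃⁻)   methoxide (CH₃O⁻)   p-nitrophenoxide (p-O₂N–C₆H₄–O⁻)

nitrate (NO₃⁻)

nitrate (NO₃⁻): pKₐ(HNO₃) ≈ -1.3
benzoate (PhCOO⁻): pKₐ(C₆H₅COOH) ≈ 4.2
p-nitrophenoxide (p-O₂N–C₆H₄–O⁻): pKₐ(p-nitrophenol) ≈ 7.2
RS⁻: pKₐ(RSH (a thiol)) ≈ 10.5
methoxide (CH₃O⁻): pKₐ(CH₃OH) ≈ 15.5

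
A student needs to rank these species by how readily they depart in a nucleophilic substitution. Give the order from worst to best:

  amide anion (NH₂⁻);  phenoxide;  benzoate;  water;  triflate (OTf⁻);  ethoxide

The more stable X⁻ (or X) is on its own — i.e. the weaker a base it is — the better a leaving group it makes.
triflate (OTf⁻): pKₐ(CF₃SO₃H (triflic acid)) ≈ -14 — charge spread over three oxygens and a CF₃ group; the premier leaving group in synthesis
water: pKₐ(H₃O⁺) ≈ -1.7
benzoate: pKₐ(C₆H₅COOH) ≈ 4.2 — aryl carboxylate
phenoxide: pKₐ(C₆H₅OH (phenol)) ≈ 10
ethoxide: pKₐ(CH₃CH₂OH) ≈ 16
amide anion (NH₂⁻): pKₐ(NH₃) ≈ 38 — extremely strong base; never a leaving group
Listed from poorest to best leaving group as asked.

amide anion (NH₂⁻) < ethoxide < phenoxide < benzoate < water < triflate (OTf⁻)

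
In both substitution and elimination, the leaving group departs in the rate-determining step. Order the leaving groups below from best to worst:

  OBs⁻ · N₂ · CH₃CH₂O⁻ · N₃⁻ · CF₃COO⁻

Rank by basicity of the departing species: weakest base leaves most easily.
N₂: no meaningful conjugate acid; N₂ departs as an exceptionally stable neutral molecule
OBs⁻: pKₐ(p-BrC₆H₄SO₃H) ≈ -2.8
CF₃COO⁻: pKₐ(CF₃COOH) ≈ 0.2
N₃⁻: pKₐ(HN₃) ≈ 4.7
CH₃CH₂O⁻: pKₐ(CH₃CH₂OH) ≈ 16

N₂ > OBs⁻ > CF₃COO⁻ > N₃⁻ > CH₃CH₂O⁻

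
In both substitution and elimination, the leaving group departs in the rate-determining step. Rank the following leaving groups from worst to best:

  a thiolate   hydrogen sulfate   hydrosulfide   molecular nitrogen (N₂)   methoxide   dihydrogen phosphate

methoxide < a thiolate < hydrosulfide < dihydrogen phosphate < hydrogen sulfate < molecular nitrogen (N₂)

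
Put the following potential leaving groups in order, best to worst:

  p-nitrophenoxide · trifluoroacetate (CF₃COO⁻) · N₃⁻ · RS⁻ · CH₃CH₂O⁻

trifluoroacetate (CF₃COO⁻) > N₃⁻ > p-nitrophenoxide > RS⁻ > CH₃CH₂O⁻

trifluoroacetate (CF₃COO⁻): pKₐ(CF₃COOH) ≈ 0.2 — strongly electron-withdrawing CF₃ stabilises the carboxylate
N₃⁻: pKₐ(HN₃) ≈ 4.7 — linear, resonance-stabilised
p-nitrophenoxide: pKₐ(p-nitrophenol) ≈ 7.2 — nitro group delocalises the charge; the classic chromogenic LG
RS⁻: pKₐ(RSH (a thiol)) ≈ 10.5 — moderately basic; rarely leaves without activation
CH₃CH₂O⁻: pKₐ(CH₃CH₂OH) ≈ 16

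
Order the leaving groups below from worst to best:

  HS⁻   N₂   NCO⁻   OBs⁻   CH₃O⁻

The more stable X⁻ (or X) is on its own — i.e. the weaker a base it is — the better a leaving group it makes.
N₂: no meaningful conjugate acid; N₂ departs as an exceptionally stable neutral molecule
OBs⁻: pKₐ(p-BrC₆H₄SO₃H) ≈ -2.8 — arenesulfonate with a p-bromo substituent
NCO⁻: pKₐ(HOCN) ≈ 3.5
HS⁻: pKₐ(H₂S) ≈ 7 — larger and more polarisable than the oxygen analogue
CH₃O⁻: pKₐ(CH₃OH) ≈ 15.5
Reversing gives the worst-to-best order requested.

CH₃O⁻ < HS⁻ < NCO⁻ < OBs⁻ < N₂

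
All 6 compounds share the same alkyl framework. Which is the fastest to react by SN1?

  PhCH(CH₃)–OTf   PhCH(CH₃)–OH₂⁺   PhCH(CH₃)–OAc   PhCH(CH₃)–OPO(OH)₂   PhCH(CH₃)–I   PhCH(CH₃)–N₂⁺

PhCH(CH₃)–N₂⁺

Identical carbon frameworks mean the comparison reduces to leaving-group quality.
A good leaving group is a weak base: the lower the pKₐ of its conjugate acid, the more readily it departs.
PhCH(CH₃)–N₂⁺ loses N₂: no meaningful conjugate acid; N₂ departs as an exceptionally stable neutral molecule
PhCH(CH₃)–OTf loses OTf⁻: pKₐ(CF₃SO₃H (triflic acid)) ≈ -14
PhCH(CH₃)–I loses I⁻: pKₐ(HI) ≈ -10
PhCH(CH₃)–OH₂⁺ loses H₂O: pKₐ(H₃O⁺) ≈ -1.7
PhCH(CH₃)–OPO(OH)₂ loses H₂PO₄⁻: pKₐ(H₃PO₄) ≈ 2.1
PhCH(CH₃)–OAc loses AcO⁻: pKₐ(CH₃COOH) ≈ 4.8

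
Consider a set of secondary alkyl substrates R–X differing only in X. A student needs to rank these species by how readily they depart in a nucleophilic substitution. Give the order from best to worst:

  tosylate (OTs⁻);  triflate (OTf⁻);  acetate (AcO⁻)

A good leaving group is a weak base: the lower the pKₐ of its conjugate acid, the more readily it departs.
triflate (OTf⁻): pKₐ(CF₃SO₃H (triflic acid)) ≈ -14
tosylate (OTs⁻): pKₐ(p-CH₃C₆H₄SO₃H (TsOH)) ≈ -2.8 — resonance-delocalised arenesulfonate
acetate (AcO⁻): pKₐ(CH₃COOH) ≈ 4.8

triflate (OTf⁻) > tosylate (OTs⁻) > acetate (AcO⁻)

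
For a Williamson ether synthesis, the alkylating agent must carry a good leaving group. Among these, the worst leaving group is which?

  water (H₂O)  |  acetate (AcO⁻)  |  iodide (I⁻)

acetate (AcO⁻)

The more stable X⁻ (or X) is on its own — i.e. the weaker a base it is — the better a leaving group it makes.
iodide (I⁻): pKₐ(HI) ≈ -10
water (H₂O): pKₐ(H₃O⁺) ≈ -1.7
acetate (AcO⁻): pKₐ(CH₃COOH) ≈ 4.8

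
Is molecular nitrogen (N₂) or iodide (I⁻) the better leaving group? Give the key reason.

molecular nitrogen (N₂)

molecular nitrogen (N₂) is the better leaving group.
N₂ is the ultimate leaving group — it departs as an exceptionally stable neutral molecule, whereas iodide (I⁻) (pKₐ(HI) ≈ -10) is far more basic.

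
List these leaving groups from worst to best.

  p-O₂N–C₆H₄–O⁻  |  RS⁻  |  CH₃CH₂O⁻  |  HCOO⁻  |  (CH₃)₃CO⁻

(CH₃)₃CO⁻ < CH₃CH₂O⁻ < RS⁻ < p-O₂N–C₆H₄–O⁻ < HCOO⁻

A good leaving group is a weak base: the lower the pKₐ of its conjugate acid, the more readily it departs.
HCOO⁻: pKₐ(HCOOH) ≈ 3.8
p-O₂N–C₆H₄–O⁻: pKₐ(p-nitrophenol) ≈ 7.2
RS⁻: pKₐ(RSH (a thiol)) ≈ 10.5
CH₃CH₂O⁻: pKₐ(CH₃CH₂OH) ≈ 16
(CH₃)₃CO⁻: pKₐ(t-BuOH) ≈ 18
The question asks for worst first, so the sequence is read in increasing leaving-group ability.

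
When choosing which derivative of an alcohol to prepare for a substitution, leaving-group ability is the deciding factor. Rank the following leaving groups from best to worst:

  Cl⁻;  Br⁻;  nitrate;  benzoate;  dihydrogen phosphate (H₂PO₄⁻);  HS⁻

Br⁻ > Cl⁻ > nitrate > dihydrogen phosphate (H₂PO₄⁻) > benzoate > HS⁻

Leaving-group ability tracks the stability of the departed species; conjugate-acid pKₐ is the usual yardstick (lower pKₐ → better LG).
Br⁻: pKₐ(HBr) ≈ -9
Cl⁻: pKₐ(HCl) ≈ -7 — moderately weak base
nitrate: pKₐ(HNO₃) ≈ -1.3 — resonance-delocalised over three oxygens
dihydrogen phosphate (H₂PO₄⁻): pKₐ(H₃PO₄) ≈ 2.1
benzoate: pKₐ(C₆H₅COOH) ≈ 4.2
HS⁻: pKₐ(H₂S) ≈ 7 — larger and more polarisable than the oxygen analogue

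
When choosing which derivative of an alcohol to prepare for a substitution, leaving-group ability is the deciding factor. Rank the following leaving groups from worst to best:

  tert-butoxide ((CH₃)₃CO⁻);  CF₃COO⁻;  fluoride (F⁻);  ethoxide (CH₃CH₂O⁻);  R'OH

The more stable X⁻ (or X) is on its own — i.e. the weaker a base it is — the better a leaving group it makes.
R'OH: pKₐ(R'OH₂⁺) ≈ -2.4
CF₃COO⁻: pKₐ(CF₃COOH) ≈ 0.2 — strongly electron-withdrawing CF₃ stabilises the carboxylate
fluoride (F⁻): pKₐ(HF) ≈ 3.2 — small and strongly basic; the poor halide leaving group
ethoxide (CH₃CH₂O⁻): pKₐ(CH₃CH₂OH) ≈ 16
tert-butoxide ((CH₃)₃CO⁻): pKₐ(t-BuOH) ≈ 18
The question asks for worst first, so the sequence is read in increasing leaving-group ability.

tert-butoxide ((CH₃)₃CO⁻) < ethoxide (CH₃CH₂O⁻) < fluoride (F⁻) < CF₃COO⁻ < R'OH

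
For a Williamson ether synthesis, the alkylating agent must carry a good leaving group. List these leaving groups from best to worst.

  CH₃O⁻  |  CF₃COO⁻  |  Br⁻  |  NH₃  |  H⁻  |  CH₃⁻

Br⁻: pKₐ(HBr) ≈ -9 — weak base; good leaving group
CF₃COO⁻: pKₐ(CF₃COOH) ≈ 0.2 — strongly electron-withdrawing CF₃ stabilises the carboxylate
NH₃: pKₐ(NH₄⁺) ≈ 9.2 — neutral but moderately basic; leaves from R–NH₃⁺
CH₃O⁻: pKₐ(CH₃OH) ≈ 15.5
H⁻: pKₐ(H₂) ≈ 36 — extremely strong base; leaves only in special hydride-transfer contexts
CH₃⁻: pKₐ(CH₄) ≈ 48

Br⁻ > CF₃COO⁻ > NH₃ > CH₃O⁻ > H⁻ > CH₃⁻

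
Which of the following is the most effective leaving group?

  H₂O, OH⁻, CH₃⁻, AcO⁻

H₂O

Rank by basicity of the departing species: weakest base leaves most easily.
H₂O: pKₐ(H₃O⁺) ≈ -1.7
AcO⁻: pKₐ(CH₃COOH) ≈ 4.8
OH⁻: pKₐ(H₂O) ≈ 15.7
CH₃⁻: pKₐ(CH₄) ≈ 48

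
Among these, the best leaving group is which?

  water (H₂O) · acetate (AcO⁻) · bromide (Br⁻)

Rank by basicity of the departing species: weakest base leaves most easily.
bromide (Br⁻): pKₐ(HBr) ≈ -9
water (H₂O): pKₐ(H₃O⁺) ≈ -1.7
acetate (AcO⁻): pKₐ(CH₃COOH) ≈ 4.8

bromide (Br⁻)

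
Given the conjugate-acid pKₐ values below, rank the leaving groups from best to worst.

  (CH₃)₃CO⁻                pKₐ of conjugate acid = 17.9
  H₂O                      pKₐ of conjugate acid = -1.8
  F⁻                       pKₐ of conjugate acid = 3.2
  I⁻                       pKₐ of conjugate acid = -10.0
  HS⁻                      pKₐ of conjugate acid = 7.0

Lower conjugate-acid pKₐ ⇒ weaker base ⇒ better leaving group.
Sorting by the given values: I⁻ (-10.0), H₂O (-1.8), F⁻ (3.2), HS⁻ (7.0), (CH₃)₃CO⁻ (17.9).

I⁻ > H₂O > F⁻ > HS⁻ > (CH₃)₃CO⁻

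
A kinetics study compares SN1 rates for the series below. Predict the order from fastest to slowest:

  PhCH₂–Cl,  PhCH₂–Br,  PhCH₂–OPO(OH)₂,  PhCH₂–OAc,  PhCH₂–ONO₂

Identical carbon frameworks mean the comparison reduces to leaving-group quality.
Rank by basicity of the departing species: weakest base leaves most easily.
PhCH₂–Br loses Br⁻: pKₐ(HBr) ≈ -9
PhCH₂–Cl loses Cl⁻: pKₐ(HCl) ≈ -7
PhCH₂–ONO₂ loses NO₃⁻: pKₐ(HNO₃) ≈ -1.3
PhCH₂–OPO(OH)₂ loses H₂PO₄⁻: pKₐ(H₃PO₄) ≈ 2.1
PhCH₂–OAc loses AcO⁻: pKₐ(CH₃COOH) ≈ 4.8

PhCH₂–Br > PhCH₂–Cl > PhCH₂–ONO₂ > PhCH₂–OPO(OH)₂ > PhCH₂–OAc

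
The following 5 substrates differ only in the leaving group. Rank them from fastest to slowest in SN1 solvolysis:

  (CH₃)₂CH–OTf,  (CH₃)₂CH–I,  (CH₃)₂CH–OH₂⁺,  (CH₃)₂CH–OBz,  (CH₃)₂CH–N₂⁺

(CH₃)₂CH–N₂⁺ > (CH₃)₂CH–OTf > (CH₃)₂CH–I > (CH₃)₂CH–OH₂⁺ > (CH₃)₂CH–OBz

Identical carbon frameworks mean the comparison reduces to leaving-group quality.
Leaving-group ability tracks the stability of the departed species; conjugate-acid pKₐ is the usual yardstick (lower pKₐ → better LG).
(CH₃)₂CH–N₂⁺ loses N₂: no meaningful conjugate acid; N₂ departs as an exceptionally stable neutral molecule
(CH₃)₂CH–OTf loses OTf⁻: pKₐ(CF₃SO₃H (triflic acid)) ≈ -14
(CH₃)₂CH–I loses I⁻: pKₐ(HI) ≈ -10
(CH₃)₂CH–OH₂⁺ loses H₂O: pKₐ(H₃O⁺) ≈ -1.7
(CH₃)₂CH–OBz loses PhCOO⁻: pKₐ(C₆H₅COOH) ≈ 4.2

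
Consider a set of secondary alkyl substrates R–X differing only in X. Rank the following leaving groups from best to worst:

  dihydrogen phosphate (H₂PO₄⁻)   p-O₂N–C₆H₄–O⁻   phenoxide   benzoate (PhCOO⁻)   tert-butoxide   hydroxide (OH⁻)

Leaving-group ability tracks the stability of the departed species; conjugate-acid pKₐ is the usual yardstick (lower pKₐ → better LG).
dihydrogen phosphate (H₂PO₄⁻): pKₐ(H₃PO₄) ≈ 2.1
benzoate (PhCOO⁻): pKₐ(C₆H₅COOH) ≈ 4.2 — aryl carboxylate
p-O₂N–C₆H₄–O⁻: pKₐ(p-nitrophenol) ≈ 7.2 — nitro group delocalises the charge; the classic chromogenic LG
phenoxide: pKₐ(C₆H₅OH (phenol)) ≈ 10 — resonance into the ring helps, but still a poor LG
hydroxide (OH⁻): pKₐ(H₂O) ≈ 15.7
tert-butoxide: pKₐ(t-BuOH) ≈ 18 — bulky, strongly basic alkoxide

dihydrogen phosphate (H₂PO₄⁻) > benzoate (PhCOO⁻) > p-O₂N–C₆H₄–O⁻ > phenoxide > hydroxide (OH⁻) > tert-butoxide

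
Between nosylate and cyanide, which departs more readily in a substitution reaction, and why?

nosylate is the better leaving group.
pKₐ(p-O₂NC₆H₄SO₃H) ≈ -3.5 versus pKₐ(HCN) ≈ 9.2: nosylate is the much weaker base.
P-nitro group further stabilises the sulfonate.

nosylate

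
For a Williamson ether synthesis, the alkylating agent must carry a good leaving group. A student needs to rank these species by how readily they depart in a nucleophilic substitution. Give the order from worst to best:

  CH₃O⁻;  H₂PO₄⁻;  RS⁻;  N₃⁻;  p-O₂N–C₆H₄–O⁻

A good leaving group is a weak base: the lower the pKₐ of its conjugate acid, the more readily it departs.
H₂PO₄⁻: pKₐ(H₃PO₄) ≈ 2.1
N₃⁻: pKₐ(HN₃) ≈ 4.7
p-O₂N–C₆H₄–O⁻: pKₐ(p-nitrophenol) ≈ 7.2
RS⁻: pKₐ(RSH (a thiol)) ≈ 10.5
CH₃O⁻: pKₐ(CH₃OH) ≈ 15.5
Reversing gives the worst-to-best order requested.

CH₃O⁻ < RS⁻ < p-O₂N–C₆H₄–O⁻ < N₃⁻ < H₂PO₄⁻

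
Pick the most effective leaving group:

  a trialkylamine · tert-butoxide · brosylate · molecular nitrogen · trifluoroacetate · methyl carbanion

molecular nitrogen

molecular nitrogen: no meaningful conjugate acid; N₂ departs as an exceptionally stable neutral molecule
brosylate: pKₐ(p-BrC₆H₄SO₃H) ≈ -2.8
trifluoroacetate: pKₐ(CF₃COOH) ≈ 0.2
a trialkylamine: pKₐ(R'₃NH⁺) ≈ 10.7
tert-butoxide: pKₐ(t-BuOH) ≈ 18
methyl carbanion: pKₐ(CH₄) ≈ 48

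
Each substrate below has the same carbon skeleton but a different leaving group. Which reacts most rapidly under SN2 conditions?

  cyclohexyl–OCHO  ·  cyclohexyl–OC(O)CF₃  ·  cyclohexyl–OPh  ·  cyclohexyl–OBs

cyclohexyl–OBs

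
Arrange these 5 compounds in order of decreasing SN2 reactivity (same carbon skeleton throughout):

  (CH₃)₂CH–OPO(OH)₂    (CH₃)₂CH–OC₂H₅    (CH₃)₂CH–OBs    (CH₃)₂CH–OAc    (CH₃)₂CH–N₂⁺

Same R in every case — rank the leaving groups.
The more stable X⁻ (or X) is on its own — i.e. the weaker a base it is — the better a leaving group it makes.
(CH₃)₂CH–N₂⁺ loses N₂: no meaningful conjugate acid; N₂ departs as an exceptionally stable neutral molecule
(CH₃)₂CH–OBs loses OBs⁻: pKₐ(p-BrC₆H₄SO₃H) ≈ -2.8
(CH₃)₂CH–OPO(OH)₂ loses H₂PO₄⁻: pKₐ(H₃PO₄) ≈ 2.1
(CH₃)₂CH–OAc loses AcO⁻: pKₐ(CH₃COOH) ≈ 4.8
(CH₃)₂CH–OC₂H₅ loses CH₃CH₂O⁻: pKₐ(CH₃CH₂OH) ≈ 16

(CH₃)₂CH–N₂⁺ > (CH₃)₂CH–OBs > (CH₃)₂CH–OPO(OH)₂ > (CH₃)₂CH–OAc > (CH₃)₂CH–OC₂H₅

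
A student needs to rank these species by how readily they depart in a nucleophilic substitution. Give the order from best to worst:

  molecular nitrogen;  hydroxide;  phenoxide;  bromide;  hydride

molecular nitrogen > bromide > phenoxide > hydroxide > hydride

molecular nitrogen: no meaningful conjugate acid; N₂ departs as an exceptionally stable neutral molecule
bromide: pKₐ(HBr) ≈ -9
phenoxide: pKₐ(C₆H₅OH (phenol)) ≈ 10
hydroxide: pKₐ(H₂O) ≈ 15.7
hydride: pKₐ(H₂) ≈ 36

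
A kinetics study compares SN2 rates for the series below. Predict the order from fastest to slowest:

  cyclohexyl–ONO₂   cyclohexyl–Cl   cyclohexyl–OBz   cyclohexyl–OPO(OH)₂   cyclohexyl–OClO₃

cyclohexyl–OClO₃ > cyclohexyl–Cl > cyclohexyl–ONO₂ > cyclohexyl–OPO(OH)₂ > cyclohexyl–OBz

With the same alkyl group throughout, only the leaving group differentiates the rates.
A good leaving group is a weak base: the lower the pKₐ of its conjugate acid, the more readily it departs.
cyclohexyl–OClO₃ loses ClO₄⁻: pKₐ(HClO₄) ≈ -10
cyclohexyl–Cl loses Cl⁻: pKₐ(HCl) ≈ -7
cyclohexyl–ONO₂ loses NO₃⁻: pKₐ(HNO₃) ≈ -1.3
cyclohexyl–OPO(OH)₂ loses H₂PO₄⁻: pKₐ(H₃PO₄) ≈ 2.1
cyclohexyl–OBz loses PhCOO⁻: pKₐ(C₆H₅COOH) ≈ 4.2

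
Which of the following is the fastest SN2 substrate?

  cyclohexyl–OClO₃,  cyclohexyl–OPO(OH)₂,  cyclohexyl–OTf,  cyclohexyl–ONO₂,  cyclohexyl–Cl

cyclohexyl–OTf

With the same alkyl group throughout, only the leaving group differentiates the rates.
A good leaving group is a weak base: the lower the pKₐ of its conjugate acid, the more readily it departs.
cyclohexyl–OTf loses OTf⁻: pKₐ(CF₃SO₃H (triflic acid)) ≈ -14
cyclohexyl–OClO₃ loses ClO₄⁻: pKₐ(HClO₄) ≈ -10
cyclohexyl–Cl loses Cl⁻: pKₐ(HCl) ≈ -7
cyclohexyl–ONO₂ loses NO₃⁻: pKₐ(HNO₃) ≈ -1.3
cyclohexyl–OPO(OH)₂ loses H₂PO₄⁻: pKₐ(H₃PO₄) ≈ 2.1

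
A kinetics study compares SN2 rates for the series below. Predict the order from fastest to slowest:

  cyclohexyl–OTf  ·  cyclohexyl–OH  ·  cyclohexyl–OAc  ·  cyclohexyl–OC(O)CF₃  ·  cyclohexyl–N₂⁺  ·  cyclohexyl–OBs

Same R in every case — rank the leaving groups.
Leaving-group ability tracks the stability of the departed species; conjugate-acid pKₐ is the usual yardstick (lower pKₐ → better LG).
cyclohexyl–N₂⁺ loses N₂: no meaningful conjugate acid; N₂ departs as an exceptionally stable neutral molecule
cyclohexyl–OTf loses OTf⁻: pKₐ(CF₃SO₃H (triflic acid)) ≈ -14
cyclohexyl–OBs loses OBs⁻: pKₐ(p-BrC₆H₄SO₃H) ≈ -2.8
cyclohexyl–OC(O)CF₃ loses CF₃COO⁻: pKₐ(CF₃COOH) ≈ 0.2
cyclohexyl–OAc loses AcO⁻: pKₐ(CH₃COOH) ≈ 4.8
cyclohexyl–OH loses OH⁻: pKₐ(H₂O) ≈ 15.7

cyclohexyl–N₂⁺ > cyclohexyl–OTf > cyclohexyl–OBs > cyclohexyl–OC(O)CF₃ > cyclohexyl–OAc > cyclohexyl–OH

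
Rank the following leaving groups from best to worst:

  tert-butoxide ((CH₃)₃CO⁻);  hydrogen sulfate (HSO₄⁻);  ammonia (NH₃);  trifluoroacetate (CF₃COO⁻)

hydrogen sulfate (HSO₄⁻): pKₐ(H₂SO₄) ≈ -3
trifluoroacetate (CF₃COO⁻): pKₐ(CF₃COOH) ≈ 0.2
ammonia (NH₃): pKₐ(NH₄⁺) ≈ 9.2 — neutral but moderately basic; leaves from R–NH₃⁺
tert-butoxide ((CH₃)₃CO⁻): pKₐ(t-BuOH) ≈ 18 — bulky, strongly basic alkoxide

hydrogen sulfate (HSO₄⁻) > trifluoroacetate (CF₃COO⁻) > ammonia (NH₃) > tert-butoxide ((CH₃)₃CO⁻)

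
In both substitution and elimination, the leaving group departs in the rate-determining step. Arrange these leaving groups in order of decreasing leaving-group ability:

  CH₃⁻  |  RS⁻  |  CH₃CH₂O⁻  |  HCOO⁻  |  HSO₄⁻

A good leaving group is a weak base: the lower the pKₐ of its conjugate acid, the more readily it departs.
HSO₄⁻: pKₐ(H₂SO₄) ≈ -3
HCOO⁻: pKₐ(HCOOH) ≈ 3.8 — resonance-stabilised carboxylate
RS⁻: pKₐ(RSH (a thiol)) ≈ 10.5
CH₃CH₂O⁻: pKₐ(CH₃CH₂OH) ≈ 16 — strong base; alkoxides do not leave unassisted
CH₃⁻: pKₐ(CH₄) ≈ 48 — unstabilised carbanion; the worst conceivable leaving group

HSO₄⁻ > HCOO⁻ > RS⁻ > CH₃CH₂O⁻ > CH₃⁻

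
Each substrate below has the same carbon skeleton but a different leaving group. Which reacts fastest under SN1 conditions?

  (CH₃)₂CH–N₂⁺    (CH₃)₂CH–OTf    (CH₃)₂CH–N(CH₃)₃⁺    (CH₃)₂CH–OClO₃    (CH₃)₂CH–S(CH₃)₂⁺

(CH₃)₂CH–N₂⁺

Identical carbon frameworks mean the comparison reduces to leaving-group quality.
Rank by basicity of the departing species: weakest base leaves most easily.
(CH₃)₂CH–N₂⁺ loses N₂: no meaningful conjugate acid; N₂ departs as an exceptionally stable neutral molecule
(CH₃)₂CH–OTf loses OTf⁻: pKₐ(CF₃SO₃H (triflic acid)) ≈ -14
(CH₃)₂CH–OClO₃ loses ClO₄⁻: pKₐ(HClO₄) ≈ -10
(CH₃)₂CH–S(CH₃)₂⁺ loses SR'₂: pKₐ(R'₂SH⁺) ≈ -7
(CH₃)₂CH–N(CH₃)₃⁺ loses NR'₃: pKₐ(R'₃NH⁺) ≈ 10.7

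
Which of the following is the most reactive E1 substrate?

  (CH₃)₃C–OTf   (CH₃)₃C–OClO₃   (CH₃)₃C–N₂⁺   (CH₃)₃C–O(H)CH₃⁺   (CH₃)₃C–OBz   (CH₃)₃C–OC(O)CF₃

(CH₃)₃C–N₂⁺

The skeletons are identical, so relative rate is governed entirely by leaving-group ability.
A good leaving group is a weak base: the lower the pKₐ of its conjugate acid, the more readily it departs.
(CH₃)₃C–N₂⁺ loses N₂: no meaningful conjugate acid; N₂ departs as an exceptionally stable neutral molecule
(CH₃)₃C–OTf loses OTf⁻: pKₐ(CF₃SO₃H (triflic acid)) ≈ -14
(CH₃)₃C–OClO₃ loses ClO₄⁻: pKₐ(HClO₄) ≈ -10
(CH₃)₃C–O(H)CH₃⁺ loses R'OH: pKₐ(R'OH₂⁺) ≈ -2.4
(CH₃)₃C–OC(O)CF₃ loses CF₃COO⁻: pKₐ(CF₃COOH) ≈ 0.2
(CH₃)₃C–OBz loses PhCOO⁻: pKₐ(C₆H₅COOH) ≈ 4.2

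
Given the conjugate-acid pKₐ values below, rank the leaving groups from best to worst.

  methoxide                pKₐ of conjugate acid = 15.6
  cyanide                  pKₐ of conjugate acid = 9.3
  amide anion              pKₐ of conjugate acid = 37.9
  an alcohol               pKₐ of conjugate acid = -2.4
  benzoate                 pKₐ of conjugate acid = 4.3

Lower conjugate-acid pKₐ ⇒ weaker base ⇒ better leaving group.
Sorting by the given values: an alcohol (-2.4), benzoate (4.3), cyanide (9.3), methoxide (15.6), amide anion (37.9).

an alcohol > benzoate > cyanide > methoxide > amide anion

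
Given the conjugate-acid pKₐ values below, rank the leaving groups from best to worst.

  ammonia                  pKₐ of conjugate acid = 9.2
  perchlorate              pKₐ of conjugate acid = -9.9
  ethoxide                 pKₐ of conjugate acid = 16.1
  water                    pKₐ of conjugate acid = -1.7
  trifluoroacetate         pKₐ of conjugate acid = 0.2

Lower conjugate-acid pKₐ ⇒ weaker base ⇒ better leaving group.
Sorting by the given values: perchlorate (-9.9), water (-1.7), trifluoroacetate (0.2), ammonia (9.2), ethoxide (16.1).

perchlorate > water > trifluoroacetate > ammonia > ethoxide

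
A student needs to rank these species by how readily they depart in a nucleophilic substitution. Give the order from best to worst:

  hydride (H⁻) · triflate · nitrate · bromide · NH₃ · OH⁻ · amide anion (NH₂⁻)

triflate > bromide > nitrate > NH₃ > OH⁻ > hydride (H⁻) > amide anion (NH₂⁻)

Rank by basicity of the departing species: weakest base leaves most easily.
triflate: pKₐ(CF₃SO₃H (triflic acid)) ≈ -14 — charge spread over three oxygens and a CF₃ group; the premier leaving group in synthesis
bromide: pKₐ(HBr) ≈ -9
nitrate: pKₐ(HNO₃) ≈ -1.3 — resonance-delocalised over three oxygens
NH₃: pKₐ(NH₄⁺) ≈ 9.2
OH⁻: pKₐ(H₂O) ≈ 15.7 — strong base; essentially never leaves without prior activation
hydride (H⁻): pKₐ(H₂) ≈ 36
amide anion (NH₂⁻): pKₐ(NH₃) ≈ 38 — extremely strong base; never a leaving group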